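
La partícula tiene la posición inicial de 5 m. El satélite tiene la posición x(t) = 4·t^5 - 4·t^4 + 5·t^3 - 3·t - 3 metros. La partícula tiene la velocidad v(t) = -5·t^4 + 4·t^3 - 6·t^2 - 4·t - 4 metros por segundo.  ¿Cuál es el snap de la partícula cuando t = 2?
Debemos derivar nuestra ecuación de la velocidad v(t) = -5·t^4 + 4·t^3 - 6·t^2 - 4·t - 4 3 veces. Tomando d/dt de v(t), encontramos a(t) = -20·t^3 + 12·t^2 - 12·t - 4. Tomando d/dt de a(t), encontramos j(t) = -60·t^2 + 24·t - 12. Derivando la sacudida, obtenemos el snap: s(t) = 24 - 120·t. De la ecuación del snap s(t) = 24 - 120·t, sustituimos t = 2 para obtener s = -216.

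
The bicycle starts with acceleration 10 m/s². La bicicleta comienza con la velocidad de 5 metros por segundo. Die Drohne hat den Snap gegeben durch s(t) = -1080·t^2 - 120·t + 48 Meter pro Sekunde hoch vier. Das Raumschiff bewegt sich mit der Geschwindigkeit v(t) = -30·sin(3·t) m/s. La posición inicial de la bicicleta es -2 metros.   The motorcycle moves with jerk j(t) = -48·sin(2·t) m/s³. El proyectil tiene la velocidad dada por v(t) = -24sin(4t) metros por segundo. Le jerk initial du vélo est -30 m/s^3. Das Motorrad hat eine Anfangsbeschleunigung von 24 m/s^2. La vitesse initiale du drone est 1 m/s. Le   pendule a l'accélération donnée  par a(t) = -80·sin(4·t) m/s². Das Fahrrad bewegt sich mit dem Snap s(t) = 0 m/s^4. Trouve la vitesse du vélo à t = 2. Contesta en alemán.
Wir müssen die Stammfunktion unserer Gleichung für den Snap s(t) = 0 3-mal finden. Durch Integration von dem Snap und Verwendung der Anfangsbedingung j(0) = -30, erhalten wir j(t) = -30. Mit ∫j(t)dt und Anwendung von a(0) = 10, finden wir a(t) = 10 - 30·t. Die Stammfunktion von der Beschleunigung ist die Geschwindigkeit. Mit v(0) = 5 erhalten wir v(t) = -15·t^2 + 10·t + 5. Mit v(t) = -15·t^2 + 10·t + 5 und Einsetzen von t = 2, finden wir v = -35.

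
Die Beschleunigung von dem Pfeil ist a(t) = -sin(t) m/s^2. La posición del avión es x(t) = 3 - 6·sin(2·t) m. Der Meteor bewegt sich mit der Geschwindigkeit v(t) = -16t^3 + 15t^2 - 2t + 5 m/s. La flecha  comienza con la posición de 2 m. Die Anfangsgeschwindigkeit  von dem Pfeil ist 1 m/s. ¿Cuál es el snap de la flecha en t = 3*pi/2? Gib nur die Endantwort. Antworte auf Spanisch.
El snap en t = 3*pi/2 es s = -1.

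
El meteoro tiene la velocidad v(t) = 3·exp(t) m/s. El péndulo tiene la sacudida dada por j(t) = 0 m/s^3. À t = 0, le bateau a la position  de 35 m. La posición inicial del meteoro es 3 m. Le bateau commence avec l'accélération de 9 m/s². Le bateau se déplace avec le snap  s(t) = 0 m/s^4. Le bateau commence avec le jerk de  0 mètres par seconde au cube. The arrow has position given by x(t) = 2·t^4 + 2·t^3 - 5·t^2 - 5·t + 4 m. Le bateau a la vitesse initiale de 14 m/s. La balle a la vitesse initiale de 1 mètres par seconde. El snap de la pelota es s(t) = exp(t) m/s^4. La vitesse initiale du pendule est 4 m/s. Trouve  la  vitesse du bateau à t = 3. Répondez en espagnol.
Partiendo del snap s(t) = 0, tomamos 3 integrales. Integrando el snap y usando la condición inicial j(0) = 0, obtenemos j(t) = 0. Tomando ∫j(t)dt y aplicando a(0) = 9, encontramos a(t) = 9. Integrando la aceleración y usando la condición inicial v(0) = 14, obtenemos v(t) = 9·t + 14. Tenemos la velocidad v(t) = 9·t + 14. Sustituyendo t = 3: v(3) = 41.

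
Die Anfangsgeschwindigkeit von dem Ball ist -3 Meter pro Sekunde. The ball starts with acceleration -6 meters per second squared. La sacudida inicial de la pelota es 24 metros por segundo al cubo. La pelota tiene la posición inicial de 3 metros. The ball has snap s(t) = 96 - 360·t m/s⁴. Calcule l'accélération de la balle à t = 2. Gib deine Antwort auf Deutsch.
Ausgehend von dem Snap s(t) = 96 - 360·t, nehmen wir 2 Integrale. Mit ∫s(t)dt und Anwendung von j(0) = 24, finden wir j(t) = -180·t^2 + 96·t + 24. Das Integral von dem Ruck ist die Beschleunigung. Mit a(0) = -6 erhalten wir a(t) = -60·t^3 + 48·t^2 + 24·t - 6. Aus der Gleichung für die Beschleunigung a(t) = -60·t^3 + 48·t^2 + 24·t - 6, setzen wir t = 2 ein und erhalten a = -246.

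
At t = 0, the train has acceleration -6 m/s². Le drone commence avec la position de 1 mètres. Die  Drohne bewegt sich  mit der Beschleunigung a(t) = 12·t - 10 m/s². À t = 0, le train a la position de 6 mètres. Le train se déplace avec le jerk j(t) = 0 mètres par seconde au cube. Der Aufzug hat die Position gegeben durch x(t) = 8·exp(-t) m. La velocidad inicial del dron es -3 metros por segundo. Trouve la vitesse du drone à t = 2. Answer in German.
Wir müssen die Stammfunktion unserer Gleichung für die Beschleunigung a(t) = 12·t - 10 1-mal finden. Durch Integration von der Beschleunigung und Verwendung der Anfangsbedingung v(0) = -3, erhalten wir v(t) = 6·t^2 - 10·t - 3. Wir haben die Geschwindigkeit v(t) = 6·t^2 - 10·t - 3. Durch Einsetzen von t = 2: v(2) = 1.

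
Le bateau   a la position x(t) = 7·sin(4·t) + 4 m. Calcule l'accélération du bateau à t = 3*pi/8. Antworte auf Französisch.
En partant de la position x(t) = 7·sin(4·t) + 4, nous prenons 2 dérivées. La dérivée de la position donne la vitesse: v(t) = 28·cos(4·t). En prenant d/dt de v(t), nous trouvons a(t) = -112·sin(4·t). En utilisant a(t) = -112·sin(4·t) et en substituant t = 3*pi/8, nous trouvons a = 112.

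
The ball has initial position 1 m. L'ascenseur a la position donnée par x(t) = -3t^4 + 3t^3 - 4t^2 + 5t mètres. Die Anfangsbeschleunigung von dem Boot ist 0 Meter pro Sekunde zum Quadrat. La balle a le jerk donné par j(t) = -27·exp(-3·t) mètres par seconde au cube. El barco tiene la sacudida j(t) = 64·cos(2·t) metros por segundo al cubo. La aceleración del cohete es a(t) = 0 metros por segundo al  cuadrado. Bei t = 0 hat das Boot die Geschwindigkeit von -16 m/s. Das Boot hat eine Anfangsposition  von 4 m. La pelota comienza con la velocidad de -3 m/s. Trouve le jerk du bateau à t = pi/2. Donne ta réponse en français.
Nous avons le jerk j(t) = 64·cos(2·t). En substituant t = pi/2: j(pi/2) = -64.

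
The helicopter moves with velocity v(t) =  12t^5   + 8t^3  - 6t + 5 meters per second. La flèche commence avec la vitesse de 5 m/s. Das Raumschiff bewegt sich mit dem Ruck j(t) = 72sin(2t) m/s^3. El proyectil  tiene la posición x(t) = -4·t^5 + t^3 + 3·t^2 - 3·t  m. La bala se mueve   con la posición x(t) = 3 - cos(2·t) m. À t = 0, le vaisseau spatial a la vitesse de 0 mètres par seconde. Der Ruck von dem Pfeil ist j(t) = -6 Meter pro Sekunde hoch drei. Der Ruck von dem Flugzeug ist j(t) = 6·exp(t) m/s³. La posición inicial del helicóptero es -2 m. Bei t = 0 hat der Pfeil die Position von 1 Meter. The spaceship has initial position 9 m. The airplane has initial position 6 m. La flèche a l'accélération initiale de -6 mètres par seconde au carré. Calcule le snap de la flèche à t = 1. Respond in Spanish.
Para resolver esto, necesitamos tomar 1 derivada de nuestra ecuación de la sacudida j(t) = -6. La derivada de la sacudida da el snap: s(t) = 0. Usando s(t) = 0 y sustituyendo t = 1, encontramos s = 0.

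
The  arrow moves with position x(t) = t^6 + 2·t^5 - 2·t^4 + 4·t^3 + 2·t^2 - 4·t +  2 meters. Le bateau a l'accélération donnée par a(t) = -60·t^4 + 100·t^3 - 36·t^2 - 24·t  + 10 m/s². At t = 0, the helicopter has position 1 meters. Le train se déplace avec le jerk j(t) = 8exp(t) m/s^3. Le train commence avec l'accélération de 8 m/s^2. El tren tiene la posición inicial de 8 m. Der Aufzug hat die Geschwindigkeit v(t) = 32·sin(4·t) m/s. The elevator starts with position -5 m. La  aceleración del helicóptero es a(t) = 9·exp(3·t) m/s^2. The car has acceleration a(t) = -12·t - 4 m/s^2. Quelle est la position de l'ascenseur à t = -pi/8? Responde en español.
Partiendo de la velocidad v(t) = 32·sin(4·t), tomamos 1 integral. La integral de la velocidad es la posición. Usando x(0) = -5, obtenemos x(t) = 3 - 8·cos(4·t). Usando x(t) = 3 - 8·cos(4·t) y sustituyendo t = -pi/8, encontramos x = 3.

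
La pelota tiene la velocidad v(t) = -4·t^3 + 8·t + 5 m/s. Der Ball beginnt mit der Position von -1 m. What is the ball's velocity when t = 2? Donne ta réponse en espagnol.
Tenemos la velocidad v(t) = -4·t^3 + 8·t + 5. Sustituyendo t = 2: v(2) = -11.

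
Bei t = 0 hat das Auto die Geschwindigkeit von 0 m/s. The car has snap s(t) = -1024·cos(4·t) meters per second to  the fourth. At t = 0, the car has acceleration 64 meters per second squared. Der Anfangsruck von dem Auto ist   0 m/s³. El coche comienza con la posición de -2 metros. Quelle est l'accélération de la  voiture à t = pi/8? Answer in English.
To solve this, we need to take 2 integrals of our snap equation s(t) = -1024·cos(4·t). Finding the integral of s(t) and using j(0) = 0: j(t) = -256·sin(4·t). Taking ∫j(t)dt and applying a(0) = 64, we find a(t) = 64·cos(4·t). Using a(t) = 64·cos(4·t) and substituting t = pi/8, we find a = 0.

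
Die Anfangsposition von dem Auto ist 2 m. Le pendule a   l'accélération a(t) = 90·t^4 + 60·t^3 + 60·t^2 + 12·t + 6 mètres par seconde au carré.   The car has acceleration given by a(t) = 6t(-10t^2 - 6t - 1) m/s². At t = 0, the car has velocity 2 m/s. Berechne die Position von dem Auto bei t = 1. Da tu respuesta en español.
Partiendo de la aceleración a(t) = 6·t·(-10·t^2 - 6·t - 1), tomamos 2 antiderivadas. Tomando ∫a(t)dt y aplicando v(0) = 2, encontramos v(t) = -15·t^4 - 12·t^3 - 3·t^2 + 2. Integrando la velocidad y usando la condición inicial x(0) = 2, obtenemos x(t) = -3·t^5 - 3·t^4 - t^3 + 2·t + 2. Usando x(t) = -3·t^5 - 3·t^4 - t^3 + 2·t + 2 y sustituyendo t = 1, encontramos x = -3.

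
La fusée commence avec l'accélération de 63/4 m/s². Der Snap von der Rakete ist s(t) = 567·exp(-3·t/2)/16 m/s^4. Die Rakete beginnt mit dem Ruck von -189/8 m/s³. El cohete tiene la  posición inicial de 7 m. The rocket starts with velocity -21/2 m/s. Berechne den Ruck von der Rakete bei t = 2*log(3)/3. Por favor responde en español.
Para resolver esto, necesitamos tomar 1 antiderivada de nuestra ecuación del snap s(t) = 567·exp(-3·t/2)/16. La antiderivada del snap, con j(0) = -189/8, da la sacudida: j(t) = -189·exp(-3·t/2)/8. De la ecuación de la sacudida j(t) = -189·exp(-3·t/2)/8, sustituimos t = 2*log(3)/3 para obtener j = -63/8.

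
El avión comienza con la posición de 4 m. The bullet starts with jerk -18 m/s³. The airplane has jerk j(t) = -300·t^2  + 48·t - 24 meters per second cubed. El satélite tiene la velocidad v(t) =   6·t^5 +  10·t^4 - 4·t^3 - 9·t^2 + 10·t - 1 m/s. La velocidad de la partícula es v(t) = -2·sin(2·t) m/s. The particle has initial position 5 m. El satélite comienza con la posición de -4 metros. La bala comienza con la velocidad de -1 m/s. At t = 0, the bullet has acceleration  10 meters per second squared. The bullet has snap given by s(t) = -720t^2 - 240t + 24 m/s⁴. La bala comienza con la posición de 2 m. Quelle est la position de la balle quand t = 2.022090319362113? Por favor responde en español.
Debemos encontrar la integral de nuestra ecuación del snap s(t) = -720·t^2 - 240·t + 24 4 veces. Tomando ∫s(t)dt y aplicando j(0) = -18, encontramos j(t) = -240·t^3 - 120·t^2 + 24·t - 18. Integrando la sacudida y usando la condición inicial a(0) = 10, obtenemos a(t) = -60·t^4 - 40·t^3 + 12·t^2 - 18·t + 10. Integrando la aceleración y usando la condición inicial v(0) = -1, obtenemos v(t) = -12·t^5 - 10·t^4 + 4·t^3 - 9·t^2 + 10·t - 1. Tomando ∫v(t)dt y aplicando x(0) = 2, encontramos x(t) = -2·t^6 - 2·t^5 + t^4 - 3·t^3 + 5·t^2 - t + 2. De la ecuación de la posición x(t) = -2·t^6 - 2·t^5 + t^4 - 3·t^3 + 5·t^2 - t + 2, sustituimos t = 2.022090319362113 para obtener x = -191.997010963675.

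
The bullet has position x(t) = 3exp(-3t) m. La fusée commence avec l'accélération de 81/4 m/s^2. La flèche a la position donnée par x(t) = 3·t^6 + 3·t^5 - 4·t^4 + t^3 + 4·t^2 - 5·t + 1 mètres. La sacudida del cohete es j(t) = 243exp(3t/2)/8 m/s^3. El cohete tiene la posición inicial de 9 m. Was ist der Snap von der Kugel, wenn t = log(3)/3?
Ausgehend von der Position x(t) = 3·exp(-3·t), nehmen wir 4 Ableitungen. Durch Ableiten von der Position erhalten wir die Geschwindigkeit: v(t) = -9·exp(-3·t). Durch Ableiten von der Geschwindigkeit erhalten wir die Beschleunigung: a(t) = 27·exp(-3·t). Mit d/dt von a(t) finden wir j(t) = -81·exp(-3·t). Mit d/dt von j(t) finden wir s(t) = 243·exp(-3·t). Wir haben den Snap s(t) = 243·exp(-3·t). Durch Einsetzen von t = log(3)/3: s(log(3)/3) = 81.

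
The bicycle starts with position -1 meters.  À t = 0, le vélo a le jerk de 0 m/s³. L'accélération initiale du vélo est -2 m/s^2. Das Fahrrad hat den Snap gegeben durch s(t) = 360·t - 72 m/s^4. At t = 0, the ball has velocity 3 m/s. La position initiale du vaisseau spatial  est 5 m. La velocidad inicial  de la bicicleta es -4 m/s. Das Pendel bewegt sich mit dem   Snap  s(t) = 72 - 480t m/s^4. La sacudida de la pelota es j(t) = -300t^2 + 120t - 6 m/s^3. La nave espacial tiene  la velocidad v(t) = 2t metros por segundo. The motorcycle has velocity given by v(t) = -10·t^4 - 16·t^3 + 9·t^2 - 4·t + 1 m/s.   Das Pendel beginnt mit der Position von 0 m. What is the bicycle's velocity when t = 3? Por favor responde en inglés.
We must find the integral of our snap equation s(t) = 360·t - 72 3 times. Integrating snap and using the initial condition j(0) = 0, we get j(t) = 36·t·(5·t - 2). The integral of jerk, with a(0) = -2, gives acceleration: a(t) = 60·t^3 - 36·t^2 - 2. The integral of acceleration, with v(0) = -4, gives velocity: v(t) = 15·t^4 - 12·t^3 - 2·t - 4. From the given velocity equation v(t) = 15·t^4 - 12·t^3 - 2·t - 4, we substitute t = 3 to get v = 881.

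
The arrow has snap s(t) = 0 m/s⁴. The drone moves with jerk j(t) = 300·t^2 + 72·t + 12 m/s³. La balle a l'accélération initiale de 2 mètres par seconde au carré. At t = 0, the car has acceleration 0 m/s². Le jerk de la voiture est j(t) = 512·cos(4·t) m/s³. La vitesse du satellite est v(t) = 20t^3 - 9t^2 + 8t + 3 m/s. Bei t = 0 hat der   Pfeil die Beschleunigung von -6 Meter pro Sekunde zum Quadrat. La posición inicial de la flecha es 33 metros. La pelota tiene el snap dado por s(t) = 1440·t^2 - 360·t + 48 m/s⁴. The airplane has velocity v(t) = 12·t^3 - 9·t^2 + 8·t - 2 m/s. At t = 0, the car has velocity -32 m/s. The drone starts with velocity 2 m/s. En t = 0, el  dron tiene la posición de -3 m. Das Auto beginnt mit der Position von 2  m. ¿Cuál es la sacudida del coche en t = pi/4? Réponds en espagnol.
Usando j(t) = 512·cos(4·t) y sustituyendo t = pi/4, encontramos j = -512.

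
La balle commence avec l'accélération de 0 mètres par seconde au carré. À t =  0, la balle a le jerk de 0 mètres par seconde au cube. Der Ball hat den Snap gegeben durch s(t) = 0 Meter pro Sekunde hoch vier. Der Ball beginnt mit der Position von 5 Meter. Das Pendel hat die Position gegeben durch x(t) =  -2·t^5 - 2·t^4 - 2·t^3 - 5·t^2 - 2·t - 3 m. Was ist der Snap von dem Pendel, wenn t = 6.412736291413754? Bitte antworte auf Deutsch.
Wir müssen unsere Gleichung für die Position x(t) = -2·t^5 - 2·t^4 - 2·t^3 - 5·t^2 - 2·t - 3 4-mal ableiten. Durch Ableiten von der Position erhalten wir die Geschwindigkeit: v(t) = -10·t^4 - 8·t^3 - 6·t^2 - 10·t - 2. Die Ableitung von der Geschwindigkeit ergibt die Beschleunigung: a(t) = -40·t^3 - 24·t^2 - 12·t - 10. Mit d/dt von a(t) finden wir j(t) = -120·t^2 - 48·t - 12. Durch Ableiten von dem Ruck erhalten wir den Snap: s(t) = -240·t - 48. Mit s(t) = -240·t - 48 und Einsetzen von t = 6.412736291413754, finden wir s = -1587.05670993930.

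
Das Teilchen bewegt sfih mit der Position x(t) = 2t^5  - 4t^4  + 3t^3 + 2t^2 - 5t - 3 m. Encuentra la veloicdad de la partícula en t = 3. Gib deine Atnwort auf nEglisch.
Starting from position x(t) = 2·t^5 - 4·t^4 + 3·t^3 + 2·t^2 - 5·t - 3, we take 1 derivative. Taking d/dt of x(t), we find v(t) = 10·t^4 - 16·t^3 + 9·t^2 + 4·t - 5. Using v(t) = 10·t^4 - 16·t^3 + 9·t^2 + 4·t - 5 and substituting t = 3, we find v = 466.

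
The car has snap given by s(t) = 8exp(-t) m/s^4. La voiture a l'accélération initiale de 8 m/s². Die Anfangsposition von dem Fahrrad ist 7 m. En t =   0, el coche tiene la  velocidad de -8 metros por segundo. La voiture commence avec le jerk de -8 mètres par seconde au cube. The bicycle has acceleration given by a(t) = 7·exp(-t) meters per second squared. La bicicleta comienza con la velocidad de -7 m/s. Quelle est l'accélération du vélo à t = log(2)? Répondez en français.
De l'équation de l'accélération a(t) = 7·exp(-t), nous substituons t = log(2) pour obtenir a = 7/2.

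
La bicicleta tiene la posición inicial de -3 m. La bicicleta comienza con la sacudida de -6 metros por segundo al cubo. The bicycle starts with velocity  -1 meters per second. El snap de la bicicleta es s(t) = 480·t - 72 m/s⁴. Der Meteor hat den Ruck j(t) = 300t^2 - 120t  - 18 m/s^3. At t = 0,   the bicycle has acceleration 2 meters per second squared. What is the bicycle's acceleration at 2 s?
We need to integrate our snap equation s(t) = 480·t - 72 2 times. Finding the integral of s(t) and using j(0) = -6: j(t) = 240·t^2 - 72·t - 6. Taking ∫j(t)dt and applying a(0) = 2, we find a(t) = 80·t^3 - 36·t^2 - 6·t + 2. Using a(t) = 80·t^3 - 36·t^2 - 6·t + 2 and substituting t = 2, we find a = 486.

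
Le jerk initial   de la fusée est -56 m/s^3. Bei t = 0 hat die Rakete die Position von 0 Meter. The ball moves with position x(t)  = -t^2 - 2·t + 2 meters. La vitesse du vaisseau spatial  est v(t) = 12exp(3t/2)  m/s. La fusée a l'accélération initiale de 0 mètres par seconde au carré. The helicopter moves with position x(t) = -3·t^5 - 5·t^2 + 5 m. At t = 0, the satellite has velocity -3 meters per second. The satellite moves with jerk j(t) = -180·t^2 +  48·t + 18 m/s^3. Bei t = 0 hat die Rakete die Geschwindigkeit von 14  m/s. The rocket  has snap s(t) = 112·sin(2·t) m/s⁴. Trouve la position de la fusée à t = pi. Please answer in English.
To solve this, we need to take 4 antiderivatives of our snap equation s(t) = 112·sin(2·t). The integral of snap is jerk. Using j(0) = -56, we get j(t) = -56·cos(2·t). Taking ∫j(t)dt and applying a(0) = 0, we find a(t) = -28·sin(2·t). The integral of acceleration is velocity. Using v(0) = 14, we get v(t) = 14·cos(2·t). Finding the antiderivative of v(t) and using x(0) = 0: x(t) = 7·sin(2·t). We have position x(t) = 7·sin(2·t). Substituting t = pi: x(pi) = 0.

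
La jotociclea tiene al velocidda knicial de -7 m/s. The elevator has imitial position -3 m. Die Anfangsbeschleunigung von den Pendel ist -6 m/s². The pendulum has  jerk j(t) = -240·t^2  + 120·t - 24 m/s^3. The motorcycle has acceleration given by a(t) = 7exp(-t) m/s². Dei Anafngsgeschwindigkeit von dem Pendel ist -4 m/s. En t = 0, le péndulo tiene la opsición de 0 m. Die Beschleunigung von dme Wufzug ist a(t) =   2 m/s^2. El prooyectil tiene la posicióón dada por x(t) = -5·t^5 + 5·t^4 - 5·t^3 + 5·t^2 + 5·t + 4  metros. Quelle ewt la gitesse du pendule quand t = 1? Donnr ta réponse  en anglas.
We need to integrate our jerk equation j(t) = -240·t^2 + 120·t - 24 2 times. The integral of jerk, with a(0) = -6, gives acceleration: a(t) = -80·t^3 + 60·t^2 - 24·t - 6. The integral of acceleration, with v(0) = -4, gives velocity: v(t) = -20·t^4 + 20·t^3 - 12·t^2 - 6·t - 4. Using v(t) = -20·t^4 + 20·t^3 - 12·t^2 - 6·t - 4 and substituting t = 1, we find v = -22.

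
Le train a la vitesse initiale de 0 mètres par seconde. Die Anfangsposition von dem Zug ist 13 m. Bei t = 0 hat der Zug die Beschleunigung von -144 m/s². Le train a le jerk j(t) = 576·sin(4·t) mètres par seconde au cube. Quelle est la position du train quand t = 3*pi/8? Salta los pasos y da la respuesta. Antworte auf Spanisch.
La respuesta es 4.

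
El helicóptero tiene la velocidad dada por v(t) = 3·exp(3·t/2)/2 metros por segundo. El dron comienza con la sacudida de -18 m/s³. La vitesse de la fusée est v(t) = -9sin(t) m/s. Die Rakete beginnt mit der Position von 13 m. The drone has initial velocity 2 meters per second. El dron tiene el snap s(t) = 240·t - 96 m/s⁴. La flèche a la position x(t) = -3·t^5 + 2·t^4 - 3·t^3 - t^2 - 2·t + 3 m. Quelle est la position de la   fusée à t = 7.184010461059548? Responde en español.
Para resolver esto, necesitamos tomar 1 integral de nuestra ecuación de la velocidad v(t) = -9·sin(t). La integral de la velocidad es la posición. Usando x(0) = 13, obtenemos x(t) = 9·cos(t) + 4. Usando x(t) = 9·cos(t) + 4 y sustituyendo t = 7.184010461059548, encontramos x = 9.58867052336235.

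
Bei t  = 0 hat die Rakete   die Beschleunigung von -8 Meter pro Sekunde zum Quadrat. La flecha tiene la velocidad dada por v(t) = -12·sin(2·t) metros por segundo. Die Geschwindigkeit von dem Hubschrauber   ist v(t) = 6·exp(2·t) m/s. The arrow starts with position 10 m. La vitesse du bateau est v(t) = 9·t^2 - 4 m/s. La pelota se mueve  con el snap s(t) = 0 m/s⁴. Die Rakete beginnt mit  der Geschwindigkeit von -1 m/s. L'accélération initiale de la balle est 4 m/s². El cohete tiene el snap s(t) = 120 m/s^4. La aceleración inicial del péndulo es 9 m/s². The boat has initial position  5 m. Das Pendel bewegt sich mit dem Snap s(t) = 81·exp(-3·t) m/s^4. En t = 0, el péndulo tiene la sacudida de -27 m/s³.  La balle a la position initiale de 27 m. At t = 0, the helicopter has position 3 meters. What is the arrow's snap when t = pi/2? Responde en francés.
Nous devons dériver notre équation de la vitesse v(t) = -12·sin(2·t) 3 fois. En dérivant la vitesse, nous obtenons l'accélération: a(t) = -24·cos(2·t). La dérivée de l'accélération donne le jerk: j(t) = 48·sin(2·t). En dérivant le jerk, nous obtenons le snap: s(t) = 96·cos(2·t). En utilisant s(t) = 96·cos(2·t) et en substituant t = pi/2, nous trouvons s = -96.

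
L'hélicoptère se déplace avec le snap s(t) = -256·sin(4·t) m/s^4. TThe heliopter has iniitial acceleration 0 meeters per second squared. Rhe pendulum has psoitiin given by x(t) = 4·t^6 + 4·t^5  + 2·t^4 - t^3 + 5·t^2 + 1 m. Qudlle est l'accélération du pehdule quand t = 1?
Pour résoudre ceci, nous devons prendre 2 dérivées de notre équation de la position x(t) = 4·t^6 + 4·t^5 + 2·t^4 - t^3 + 5·t^2 + 1. La dérivée de la position donne la vitesse: v(t) = 24·t^5 + 20·t^4 + 8·t^3 - 3·t^2 + 10·t. En prenant d/dt de v(t), nous trouvons a(t) = 120·t^4 + 80·t^3 + 24·t^2 - 6·t + 10. De l'équation de l'accélération a(t) = 120·t^4 + 80·t^3 + 24·t^2 - 6·t + 10, nous substituons t = 1 pour obtenir a = 228.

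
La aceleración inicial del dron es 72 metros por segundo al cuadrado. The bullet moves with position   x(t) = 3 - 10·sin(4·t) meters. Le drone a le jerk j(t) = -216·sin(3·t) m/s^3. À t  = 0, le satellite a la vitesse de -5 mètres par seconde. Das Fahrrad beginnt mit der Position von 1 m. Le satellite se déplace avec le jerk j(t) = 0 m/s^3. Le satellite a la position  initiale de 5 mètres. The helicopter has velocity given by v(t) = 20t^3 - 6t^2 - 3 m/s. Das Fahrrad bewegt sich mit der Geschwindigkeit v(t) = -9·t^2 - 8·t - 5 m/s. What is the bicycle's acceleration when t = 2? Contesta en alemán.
Um dies zu lösen, müssen wir 1 Ableitung unserer Gleichung für die Geschwindigkeit v(t) = -9·t^2 - 8·t - 5 nehmen. Mit d/dt von v(t) finden wir a(t) = -18·t - 8. Aus der Gleichung für die Beschleunigung a(t) = -18·t - 8, setzen wir t = 2 ein und erhalten a = -44.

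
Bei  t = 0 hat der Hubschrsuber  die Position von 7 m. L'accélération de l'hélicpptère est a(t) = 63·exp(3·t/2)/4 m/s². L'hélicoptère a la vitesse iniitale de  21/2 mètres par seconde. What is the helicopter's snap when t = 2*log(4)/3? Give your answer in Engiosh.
Starting from acceleration a(t) = 63·exp(3·t/2)/4, we take 2 derivatives. The derivative of acceleration gives jerk: j(t) = 189·exp(3·t/2)/8. The derivative of jerk gives snap: s(t) = 567·exp(3·t/2)/16. We have snap s(t) = 567·exp(3·t/2)/16. Substituting t = 2*log(4)/3: s(2*log(4)/3) = 567/4.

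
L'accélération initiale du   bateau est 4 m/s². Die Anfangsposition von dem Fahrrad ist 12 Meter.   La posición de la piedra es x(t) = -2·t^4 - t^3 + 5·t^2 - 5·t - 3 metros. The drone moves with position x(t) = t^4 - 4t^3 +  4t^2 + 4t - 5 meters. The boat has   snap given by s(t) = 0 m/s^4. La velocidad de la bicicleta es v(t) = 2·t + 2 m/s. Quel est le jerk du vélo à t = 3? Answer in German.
Um dies zu lösen, müssen wir 2 Ableitungen unserer Gleichung für die Geschwindigkeit v(t) = 2·t + 2 nehmen. Die Ableitung von der Geschwindigkeit ergibt die Beschleunigung: a(t) = 2. Mit d/dt von a(t) finden wir j(t) = 0. Mit j(t) = 0 und Einsetzen von t = 3, finden wir j = 0.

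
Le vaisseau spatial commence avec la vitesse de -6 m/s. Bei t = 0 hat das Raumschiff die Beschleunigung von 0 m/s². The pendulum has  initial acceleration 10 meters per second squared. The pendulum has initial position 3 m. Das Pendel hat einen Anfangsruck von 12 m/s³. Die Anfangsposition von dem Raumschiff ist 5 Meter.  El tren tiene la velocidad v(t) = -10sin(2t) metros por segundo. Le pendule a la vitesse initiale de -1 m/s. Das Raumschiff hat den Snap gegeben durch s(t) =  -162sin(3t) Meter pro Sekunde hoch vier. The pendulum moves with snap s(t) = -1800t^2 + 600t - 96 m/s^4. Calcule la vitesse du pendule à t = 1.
Pour résoudre ceci, nous devons prendre 3 intégrales de notre équation du snap s(t) = -1800·t^2 + 600·t - 96. En prenant ∫s(t)dt et en appliquant j(0) = 12, nous trouvons j(t) = -600·t^3 + 300·t^2 - 96·t + 12. L'intégrale du jerk, avec a(0) = 10, donne l'accélération: a(t) = -150·t^4 + 100·t^3 - 48·t^2 + 12·t + 10. En intégrant l'accélération et en utilisant la condition initiale v(0) = -1, nous obtenons v(t) = -30·t^5 + 25·t^4 - 16·t^3 + 6·t^2 + 10·t - 1. En utilisant v(t) = -30·t^5 + 25·t^4 - 16·t^3 + 6·t^2 + 10·t - 1 et en substituant t = 1, nous trouvons v = -6.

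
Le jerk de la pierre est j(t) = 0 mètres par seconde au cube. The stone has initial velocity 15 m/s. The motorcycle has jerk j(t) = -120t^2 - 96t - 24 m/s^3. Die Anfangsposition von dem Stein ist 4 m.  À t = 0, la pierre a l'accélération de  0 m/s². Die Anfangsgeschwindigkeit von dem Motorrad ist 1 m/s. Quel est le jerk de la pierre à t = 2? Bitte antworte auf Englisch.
From the given jerk equation j(t) = 0, we substitute t = 2 to get j = 0.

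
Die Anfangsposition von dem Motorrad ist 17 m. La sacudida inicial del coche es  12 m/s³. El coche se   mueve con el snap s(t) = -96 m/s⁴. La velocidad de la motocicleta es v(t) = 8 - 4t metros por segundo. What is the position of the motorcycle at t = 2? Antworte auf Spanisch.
Para resolver esto, necesitamos tomar 1 integral de nuestra ecuación de la velocidad v(t) = 8 - 4·t. La integral de la velocidad es la posición. Usando x(0) = 17, obtenemos x(t) = -2·t^2 + 8·t + 17. Usando x(t) = -2·t^2 + 8·t + 17 y sustituyendo t = 2, encontramos x = 25.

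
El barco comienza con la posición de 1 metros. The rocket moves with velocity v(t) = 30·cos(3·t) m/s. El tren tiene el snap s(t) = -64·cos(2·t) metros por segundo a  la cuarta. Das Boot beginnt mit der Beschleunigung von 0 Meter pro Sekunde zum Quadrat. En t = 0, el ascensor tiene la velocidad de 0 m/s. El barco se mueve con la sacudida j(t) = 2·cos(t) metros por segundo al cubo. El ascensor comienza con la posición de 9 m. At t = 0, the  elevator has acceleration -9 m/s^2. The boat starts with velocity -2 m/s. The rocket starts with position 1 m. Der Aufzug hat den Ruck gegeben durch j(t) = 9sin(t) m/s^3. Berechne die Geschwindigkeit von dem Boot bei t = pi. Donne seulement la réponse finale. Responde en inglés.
v(pi) = 2.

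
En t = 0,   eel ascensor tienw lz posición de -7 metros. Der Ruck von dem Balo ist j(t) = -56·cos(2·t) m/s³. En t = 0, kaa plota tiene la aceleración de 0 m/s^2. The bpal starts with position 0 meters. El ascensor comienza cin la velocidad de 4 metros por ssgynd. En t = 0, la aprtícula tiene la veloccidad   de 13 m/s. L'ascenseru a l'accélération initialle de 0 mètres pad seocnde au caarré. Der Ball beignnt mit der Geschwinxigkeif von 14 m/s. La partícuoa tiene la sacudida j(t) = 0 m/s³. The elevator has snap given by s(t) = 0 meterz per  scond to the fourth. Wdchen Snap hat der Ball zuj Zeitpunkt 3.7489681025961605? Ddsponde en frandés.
Nous devons dériver notre équation du jerk j(t) = -56·cos(2·t) 1 fois. En prenant d/dt de j(t), nous trouvons s(t) = 112·sin(2·t). En utilisant s(t) = 112·sin(2·t) et en substituant t = 3.7489681025961605, nous trouvons s = 104.975650698961.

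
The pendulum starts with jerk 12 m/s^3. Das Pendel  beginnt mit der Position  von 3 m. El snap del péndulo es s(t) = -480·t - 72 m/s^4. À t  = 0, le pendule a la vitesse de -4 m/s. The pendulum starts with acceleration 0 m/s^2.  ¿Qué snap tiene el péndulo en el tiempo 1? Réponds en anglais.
Using s(t) = -480·t - 72 and substituting t = 1, we find s = -552.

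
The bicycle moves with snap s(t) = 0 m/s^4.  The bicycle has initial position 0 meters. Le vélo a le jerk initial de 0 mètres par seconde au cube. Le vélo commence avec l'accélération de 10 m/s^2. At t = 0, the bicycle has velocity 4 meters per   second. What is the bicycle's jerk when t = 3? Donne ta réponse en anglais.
To find the answer, we compute 1 integral of s(t) = 0. Integrating snap and using the initial condition j(0) = 0, we get j(t) = 0. Using j(t) = 0 and substituting t = 3, we find j = 0.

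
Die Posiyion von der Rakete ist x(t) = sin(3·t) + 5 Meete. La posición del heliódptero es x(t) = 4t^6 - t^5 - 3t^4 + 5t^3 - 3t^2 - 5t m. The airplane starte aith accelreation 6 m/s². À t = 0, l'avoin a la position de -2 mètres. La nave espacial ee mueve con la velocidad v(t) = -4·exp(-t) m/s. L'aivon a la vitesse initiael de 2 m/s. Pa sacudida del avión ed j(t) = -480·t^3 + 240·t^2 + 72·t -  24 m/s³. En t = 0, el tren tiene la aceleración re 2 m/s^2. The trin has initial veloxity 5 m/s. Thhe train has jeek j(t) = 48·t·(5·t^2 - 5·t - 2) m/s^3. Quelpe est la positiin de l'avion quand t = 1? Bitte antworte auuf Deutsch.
Wir müssen unsere Gleichung für den Ruck j(t) = -480·t^3 + 240·t^2 + 72·t - 24 3-mal integrieren. Das Integral von dem Ruck ist die Beschleunigung. Mit a(0) = 6 erhalten wir a(t) = -120·t^4 + 80·t^3 + 36·t^2 - 24·t + 6. Mit ∫a(t)dt und Anwendung von v(0) = 2, finden wir v(t) = -24·t^5 + 20·t^4 + 12·t^3 - 12·t^2 + 6·t + 2. Durch Integration von der Geschwindigkeit und Verwendung der Anfangsbedingung x(0) = -2, erhalten wir x(t) = -4·t^6 + 4·t^5 + 3·t^4 - 4·t^3 + 3·t^2 + 2·t - 2. Mit x(t) = -4·t^6 + 4·t^5 + 3·t^4 - 4·t^3 + 3·t^2 + 2·t - 2 und Einsetzen von t = 1, finden wir x = 2.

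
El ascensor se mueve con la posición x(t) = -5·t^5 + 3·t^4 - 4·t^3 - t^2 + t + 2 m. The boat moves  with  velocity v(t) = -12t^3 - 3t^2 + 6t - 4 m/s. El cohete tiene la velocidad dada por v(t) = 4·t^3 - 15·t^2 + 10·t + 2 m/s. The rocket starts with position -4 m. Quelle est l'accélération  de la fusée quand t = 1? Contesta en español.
Para resolver esto, necesitamos tomar 1 derivada de nuestra ecuación de la velocidad v(t) = 4·t^3 - 15·t^2 + 10·t + 2. Derivando la velocidad, obtenemos la aceleración: a(t) = 12·t^2 - 30·t + 10. Tenemos la aceleración a(t) = 12·t^2 - 30·t + 10. Sustituyendo t = 1: a(1) = -8.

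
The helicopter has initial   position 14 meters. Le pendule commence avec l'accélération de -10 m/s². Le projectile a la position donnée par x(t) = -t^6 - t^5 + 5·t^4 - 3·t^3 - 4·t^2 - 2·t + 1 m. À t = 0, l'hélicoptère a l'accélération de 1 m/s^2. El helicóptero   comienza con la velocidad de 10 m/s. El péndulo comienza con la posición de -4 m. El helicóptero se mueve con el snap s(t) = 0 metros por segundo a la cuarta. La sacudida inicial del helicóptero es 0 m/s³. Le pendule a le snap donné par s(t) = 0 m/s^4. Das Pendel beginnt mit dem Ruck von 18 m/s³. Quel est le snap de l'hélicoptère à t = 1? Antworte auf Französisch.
De l'équation du snap s(t) = 0, nous substituons t = 1 pour obtenir s = 0.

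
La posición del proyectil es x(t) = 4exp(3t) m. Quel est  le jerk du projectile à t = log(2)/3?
Nous devons dériver notre équation de la position x(t) = 4·exp(3·t) 3 fois. En dérivant la position, nous obtenons la vitesse: v(t) = 12·exp(3·t). En dérivant la vitesse, nous obtenons l'accélération: a(t) = 36·exp(3·t). En dérivant l'accélération, nous obtenons le jerk: j(t) = 108·exp(3·t). En utilisant j(t) = 108·exp(3·t) et en substituant t = log(2)/3, nous trouvons j = 216.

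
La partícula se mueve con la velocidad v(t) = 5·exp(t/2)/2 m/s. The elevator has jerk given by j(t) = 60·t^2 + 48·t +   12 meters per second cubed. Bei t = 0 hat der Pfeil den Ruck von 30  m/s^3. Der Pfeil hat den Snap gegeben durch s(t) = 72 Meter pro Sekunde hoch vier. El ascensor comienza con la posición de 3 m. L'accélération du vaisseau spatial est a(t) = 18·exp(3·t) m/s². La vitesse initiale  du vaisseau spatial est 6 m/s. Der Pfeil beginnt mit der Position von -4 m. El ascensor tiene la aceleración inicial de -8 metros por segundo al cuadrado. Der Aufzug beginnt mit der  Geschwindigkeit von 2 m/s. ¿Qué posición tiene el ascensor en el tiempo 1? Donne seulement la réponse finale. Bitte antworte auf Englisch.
x(1) = 6.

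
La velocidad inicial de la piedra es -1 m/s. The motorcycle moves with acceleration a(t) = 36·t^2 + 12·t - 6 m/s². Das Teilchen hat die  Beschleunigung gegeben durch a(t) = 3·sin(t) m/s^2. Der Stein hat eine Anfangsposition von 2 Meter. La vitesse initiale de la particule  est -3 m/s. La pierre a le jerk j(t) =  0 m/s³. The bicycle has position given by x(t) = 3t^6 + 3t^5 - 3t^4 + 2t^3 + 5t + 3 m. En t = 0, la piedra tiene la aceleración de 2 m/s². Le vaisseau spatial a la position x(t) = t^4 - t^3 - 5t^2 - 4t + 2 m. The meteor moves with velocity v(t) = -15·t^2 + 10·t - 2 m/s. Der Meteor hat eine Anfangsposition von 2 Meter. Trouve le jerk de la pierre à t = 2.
De l'équation du jerk j(t) = 0, nous substituons t = 2 pour obtenir j = 0.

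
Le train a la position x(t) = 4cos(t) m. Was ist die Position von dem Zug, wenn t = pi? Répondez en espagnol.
Usando x(t) = 4·cos(t) y sustituyendo t = pi, encontramos x = -4.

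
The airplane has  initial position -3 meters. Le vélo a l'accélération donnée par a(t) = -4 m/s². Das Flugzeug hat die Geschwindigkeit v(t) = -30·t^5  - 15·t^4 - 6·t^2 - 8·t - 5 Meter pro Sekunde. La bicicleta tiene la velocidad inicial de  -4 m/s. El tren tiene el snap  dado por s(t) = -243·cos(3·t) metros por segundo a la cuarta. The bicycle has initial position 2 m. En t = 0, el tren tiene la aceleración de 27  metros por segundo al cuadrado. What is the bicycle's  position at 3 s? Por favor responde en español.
Para resolver esto, necesitamos tomar 2 antiderivadas de nuestra ecuación de la aceleración a(t) = -4. La integral de la aceleración es la velocidad. Usando v(0) = -4, obtenemos v(t) = -4·t - 4. La integral de la velocidad es la posición. Usando x(0) = 2, obtenemos x(t) = -2·t^2 - 4·t + 2. De la ecuación de la posición x(t) = -2·t^2 - 4·t + 2, sustituimos t = 3 para obtener x = -28.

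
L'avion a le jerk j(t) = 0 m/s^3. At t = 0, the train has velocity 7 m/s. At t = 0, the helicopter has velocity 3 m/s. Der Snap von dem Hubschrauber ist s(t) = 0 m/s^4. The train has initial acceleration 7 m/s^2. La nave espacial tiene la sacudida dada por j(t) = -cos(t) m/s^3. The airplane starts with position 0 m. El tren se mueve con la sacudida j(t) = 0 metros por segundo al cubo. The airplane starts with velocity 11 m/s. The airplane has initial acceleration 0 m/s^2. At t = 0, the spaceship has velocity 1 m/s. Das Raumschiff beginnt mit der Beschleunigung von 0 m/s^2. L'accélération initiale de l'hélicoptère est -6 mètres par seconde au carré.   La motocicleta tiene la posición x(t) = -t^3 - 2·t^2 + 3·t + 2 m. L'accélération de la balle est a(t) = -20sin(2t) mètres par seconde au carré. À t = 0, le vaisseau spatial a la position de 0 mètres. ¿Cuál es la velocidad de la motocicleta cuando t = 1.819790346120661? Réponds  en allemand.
Um dies zu lösen, müssen wir 1 Ableitung unserer Gleichung für die Position x(t) = -t^3 - 2·t^2 + 3·t + 2 nehmen. Die Ableitung von der Position ergibt die Geschwindigkeit: v(t) = -3·t^2 - 4·t + 3. Mit v(t) = -3·t^2 - 4·t + 3 und Einsetzen von t = 1.819790346120661, finden wir v = -14.2140720959845.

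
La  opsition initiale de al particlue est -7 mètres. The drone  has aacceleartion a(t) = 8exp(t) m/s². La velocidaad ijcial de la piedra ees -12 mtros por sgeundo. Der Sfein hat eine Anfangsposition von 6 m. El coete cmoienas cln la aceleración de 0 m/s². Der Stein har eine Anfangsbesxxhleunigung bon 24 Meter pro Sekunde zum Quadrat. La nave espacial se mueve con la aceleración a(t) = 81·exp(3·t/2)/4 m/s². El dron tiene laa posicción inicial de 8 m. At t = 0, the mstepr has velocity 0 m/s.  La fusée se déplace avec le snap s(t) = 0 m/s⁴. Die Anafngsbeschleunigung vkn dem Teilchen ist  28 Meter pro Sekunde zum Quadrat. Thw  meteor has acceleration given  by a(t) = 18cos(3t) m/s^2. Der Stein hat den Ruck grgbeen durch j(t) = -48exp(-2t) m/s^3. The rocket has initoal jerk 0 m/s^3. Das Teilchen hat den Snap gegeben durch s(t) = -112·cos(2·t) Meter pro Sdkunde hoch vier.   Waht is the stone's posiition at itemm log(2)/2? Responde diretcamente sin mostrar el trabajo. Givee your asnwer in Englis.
x(log(2)/2) = 3.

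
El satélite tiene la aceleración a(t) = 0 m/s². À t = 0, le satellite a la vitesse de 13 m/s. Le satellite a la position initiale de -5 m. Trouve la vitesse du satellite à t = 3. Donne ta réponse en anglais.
To solve this, we need to take 1 integral of our acceleration equation a(t) = 0. Taking ∫a(t)dt and applying v(0) = 13, we find v(t) = 13. Using v(t) = 13 and substituting t = 3, we find v = 13.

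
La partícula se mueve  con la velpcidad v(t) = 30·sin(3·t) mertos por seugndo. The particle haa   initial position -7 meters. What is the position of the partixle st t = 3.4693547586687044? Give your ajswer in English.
To solve this, we need to take 1 antiderivative of our velocity equation v(t) = 30·sin(3·t). The antiderivative of velocity is position. Using x(0) = -7, we get x(t) = 3 - 10·cos(3·t). From the given position equation x(t) = 3 - 10·cos(3·t), we substitute t = 3.4693547586687044 to get x = 8.54290267633900.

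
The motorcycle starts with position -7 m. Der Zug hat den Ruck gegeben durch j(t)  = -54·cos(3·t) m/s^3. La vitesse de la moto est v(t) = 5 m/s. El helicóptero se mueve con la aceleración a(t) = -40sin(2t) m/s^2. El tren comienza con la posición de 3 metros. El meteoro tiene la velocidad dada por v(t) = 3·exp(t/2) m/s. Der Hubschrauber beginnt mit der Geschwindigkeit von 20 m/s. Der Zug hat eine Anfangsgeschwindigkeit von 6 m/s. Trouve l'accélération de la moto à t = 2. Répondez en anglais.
We must differentiate our velocity equation v(t) = 5 1 time. Taking d/dt of v(t), we find a(t) = 0. Using a(t) = 0 and substituting t = 2, we find a = 0.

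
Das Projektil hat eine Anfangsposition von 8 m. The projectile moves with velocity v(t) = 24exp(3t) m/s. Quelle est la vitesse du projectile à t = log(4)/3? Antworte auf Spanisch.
Tenemos la velocidad v(t) = 24·exp(3·t). Sustituyendo t = log(4)/3: v(log(4)/3) = 96.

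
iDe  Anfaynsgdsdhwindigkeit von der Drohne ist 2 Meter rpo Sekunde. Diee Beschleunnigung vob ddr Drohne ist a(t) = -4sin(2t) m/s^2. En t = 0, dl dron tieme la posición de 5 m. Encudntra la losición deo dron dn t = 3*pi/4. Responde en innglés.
Starting from acceleration a(t) = -4·sin(2·t), we take 2 antiderivatives. Taking ∫a(t)dt and applying v(0) = 2, we find v(t) = 2·cos(2·t). Taking ∫v(t)dt and applying x(0) = 5, we find x(t) = sin(2·t) + 5. From the given position equation x(t) = sin(2·t) + 5, we substitute t = 3*pi/4 to get x = 4.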